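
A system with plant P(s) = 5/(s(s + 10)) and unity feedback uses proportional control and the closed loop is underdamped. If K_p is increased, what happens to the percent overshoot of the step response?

increase

ζ = 10/(2√(5K_p)) decreases as K_p grows; lower damping means more overshoot.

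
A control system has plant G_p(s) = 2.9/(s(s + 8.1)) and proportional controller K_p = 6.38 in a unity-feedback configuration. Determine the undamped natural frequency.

ω_n = 4.3 rad/s

1 + K_p·G_p(s) = 0 gives s² + 8.1s + 18.5 = 0.
Matching s² + 2ζω_n s + ω_n²: ω_n = √18.5 = 4.301 rad/s and 2ζω_n = 8.1, so ζ = 8.1/(2·4.301) = 0.942.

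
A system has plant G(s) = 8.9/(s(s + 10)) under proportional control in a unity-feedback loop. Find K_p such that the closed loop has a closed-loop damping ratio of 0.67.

Closed-loop characteristic equation: s² + 10s + K_p·8.9 = 0.
So ω_n = √(8.9K_p) and 2ζω_n = 10, giving ζ = 10/(2√(8.9K_p)).
Setting ζ = 0.67: √(8.9K_p) = 10/(2·0.67) = 7.463, so K_p = 55.69/8.9 = 6.26.

K_p = 6.26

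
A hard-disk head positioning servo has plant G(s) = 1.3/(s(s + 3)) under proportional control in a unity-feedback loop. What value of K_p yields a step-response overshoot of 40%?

K_p = 22.1

From %OS = 100·exp(−πζ/√(1−ζ²)) = 40%, ζ = −ln(0.4)/√(π²+ln²(0.4)) = 0.28.
Characteristic equation s² + 3s + 1.3K_p = 0 gives ζ = 3/(2√(1.3K_p)).
Setting ζ = 0.28: √(1.3K_p) = 3/(2·0.28) = 5.357, so K_p = 28.7/1.3 = 22.1.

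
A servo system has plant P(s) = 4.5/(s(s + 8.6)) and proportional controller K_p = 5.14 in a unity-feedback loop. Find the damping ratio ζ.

1 + K_p·P(s) = 0 gives s² + 8.6s + 23.13 = 0.
Matching s² + 2ζω_n s + ω_n²: ω_n = √23.13 = 4.809 rad/s and 2ζω_n = 8.6, so ζ = 8.6/(2·4.809) = 0.894.

ζ = 0.894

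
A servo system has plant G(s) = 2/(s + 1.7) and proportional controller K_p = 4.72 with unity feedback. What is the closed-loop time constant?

Closed-loop transfer function: T(s) = K_p·G(s)/(1 + K_p·G(s)) = 9.44/(s + 1.7 + 9.44) = 9.44/(s + 11.14).
Time constant τ = 1/11.14 = 0.0898 s.

τ = 0.0898 s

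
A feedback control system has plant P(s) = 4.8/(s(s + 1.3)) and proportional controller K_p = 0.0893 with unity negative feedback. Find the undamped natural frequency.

The closed-loop denominator is s(s+1.3) + 0.0893·4.8 = s² + 1.3s + 0.4286.
So ω_n² = 0.4286 ⇒ ω_n = 0.6547 rad/s, and ζ = 1.3/(2ω_n) = 0.993.

ω_n = 0.655 rad/s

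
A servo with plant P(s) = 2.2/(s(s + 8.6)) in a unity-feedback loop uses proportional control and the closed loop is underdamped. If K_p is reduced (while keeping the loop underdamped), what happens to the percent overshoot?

ζ = 8.6/(2√(2.2K_p)) rises as K_p falls; higher damping means less overshoot.

decrease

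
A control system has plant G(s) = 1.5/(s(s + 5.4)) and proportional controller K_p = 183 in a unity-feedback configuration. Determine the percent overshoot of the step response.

Closed-loop characteristic equation: s² + 5.4s + 274.5 = 0, so ω_n = 16.57 rad/s and ζ = 5.4/(2·16.57) = 0.163.
%OS = 100·exp(−πζ/√(1−ζ²)) = 100·exp(−π·0.163/√0.9734) = 59.5%.

59.5%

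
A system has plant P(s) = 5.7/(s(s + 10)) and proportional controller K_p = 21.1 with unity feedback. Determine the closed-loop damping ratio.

The closed-loop denominator is s(s+10) + 21.1·5.7 = s² + 10s + 120.3.
Matching s² + 2ζω_n s + ω_n²: ω_n = √120.3 = 10.97 rad/s and 2ζω_n = 10, so ζ = 10/(2·10.97) = 0.456.

ζ = 0.456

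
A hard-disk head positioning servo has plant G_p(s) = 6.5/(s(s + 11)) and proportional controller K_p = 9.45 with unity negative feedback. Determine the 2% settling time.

From 1 + K_pG_p(s) = 0: s² + 11s + 61.42 = 0 ⇒ ω_n = 7.837, ζ = 0.7018.
2% settling time T_s ≈ 4/(ζω_n) = 4/5.5 = 0.727 s.

T_s ≈ 0.727 s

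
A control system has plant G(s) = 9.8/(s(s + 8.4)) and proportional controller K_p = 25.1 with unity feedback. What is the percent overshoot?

41.8%

Closed-loop characteristic equation: s² + 8.4s + 246 = 0, so ω_n = 15.68 rad/s and ζ = 8.4/(2·15.68) = 0.2678.
%OS = 100·exp(−πζ/√(1−ζ²)) = 100·exp(−π·0.2678/√0.9283) = 41.8%.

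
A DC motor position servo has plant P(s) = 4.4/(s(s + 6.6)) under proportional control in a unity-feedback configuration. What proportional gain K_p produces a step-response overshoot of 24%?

From %OS = 100·exp(−πζ/√(1−ζ²)) = 24%, ζ = −ln(0.24)/√(π²+ln²(0.24)) = 0.4136.
Characteristic equation s² + 6.6s + 4.4K_p = 0 gives ζ = 6.6/(2√(4.4K_p)).
Setting ζ = 0.4136: √(4.4K_p) = 6.6/(2·0.4136) = 7.979, so K_p = 63.66/4.4 = 14.5.

K_p = 14.5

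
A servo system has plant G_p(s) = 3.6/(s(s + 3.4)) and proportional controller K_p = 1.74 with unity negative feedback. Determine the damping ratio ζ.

ζ = 0.679

The closed-loop denominator is s(s+3.4) + 1.74·3.6 = s² + 3.4s + 6.264.
So ω_n² = 6.264 ⇒ ω_n = 2.503 rad/s, and ζ = 3.4/(2ω_n) = 0.679.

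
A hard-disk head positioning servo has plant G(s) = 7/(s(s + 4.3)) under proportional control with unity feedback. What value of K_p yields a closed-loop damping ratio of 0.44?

Closed-loop characteristic equation: s² + 4.3s + K_p·7 = 0.
So ω_n = √(7K_p) and 2ζω_n = 4.3, giving ζ = 4.3/(2√(7K_p)).
Setting ζ = 0.44: √(7K_p) = 4.3/(2·0.44) = 4.886, so K_p = 23.88/7 = 3.41.

K_p = 3.41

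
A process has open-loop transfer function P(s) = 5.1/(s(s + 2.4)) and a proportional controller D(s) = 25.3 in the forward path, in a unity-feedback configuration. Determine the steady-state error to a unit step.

The open loop D(s)P(s) has a pole at the origin (type 1), so the static position error constant is infinite and e_ss = 1/(1+∞) = 0.

0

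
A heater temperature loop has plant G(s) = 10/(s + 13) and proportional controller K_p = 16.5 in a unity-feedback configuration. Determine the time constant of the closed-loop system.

Closed-loop transfer function: T(s) = K_p·G(s)/(1 + K_p·G(s)) = 165/(s + 13 + 165) = 165/(s + 178).
Time constant τ = 1/178 = 0.00562 s.

τ = 0.00562 s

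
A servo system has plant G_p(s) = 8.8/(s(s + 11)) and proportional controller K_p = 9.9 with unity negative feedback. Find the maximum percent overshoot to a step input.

10.1%

Closed-loop characteristic equation: s² + 11s + 87.12 = 0, so ω_n = 9.334 rad/s and ζ = 11/(2·9.334) = 0.5893.
%OS = 100·exp(−πζ/√(1−ζ²)) = 100·exp(−π·0.5893/√0.6528) = 10.1%.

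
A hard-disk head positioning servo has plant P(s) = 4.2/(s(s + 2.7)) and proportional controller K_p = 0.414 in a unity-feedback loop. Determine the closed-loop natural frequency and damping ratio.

1 + K_p·P(s) = 0 gives s² + 2.7s + 1.739 = 0.
Matching s² + 2ζω_n s + ω_n²: ω_n = √1.739 = 1.319 rad/s and 2ζω_n = 2.7, so ζ = 2.7/(2·1.319) = 1.02.

ω_n = 1.32 rad/s, ζ = 1.02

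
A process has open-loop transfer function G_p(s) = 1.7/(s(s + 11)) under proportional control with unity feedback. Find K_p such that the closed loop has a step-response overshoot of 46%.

From %OS = 100·exp(−πζ/√(1−ζ²)) = 46%, ζ = −ln(0.46)/√(π²+ln²(0.46)) = 0.24.
Characteristic equation s² + 11s + 1.7K_p = 0 gives ζ = 11/(2√(1.7K_p)).
Setting ζ = 0.24: √(1.7K_p) = 11/(2·0.24) = 22.92, so K_p = 525.4/1.7 = 309.

K_p = 309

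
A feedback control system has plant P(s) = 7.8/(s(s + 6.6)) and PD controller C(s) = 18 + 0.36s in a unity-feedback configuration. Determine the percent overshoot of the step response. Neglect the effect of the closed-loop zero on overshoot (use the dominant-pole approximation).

25.7%

Forward path: (18 + 0.36s)·7.8/(s(s+6.6)). The closed-loop characteristic equation is s² + (6.6 + 7.8·0.36)s + 7.8·18 = 0.
That is s² + 9.408s + 140.4 = 0, so ω_n = 11.85 rad/s and ζ = 9.408/(2·11.85) = 0.397.
%OS = 100·exp(−πζ/√(1−ζ²)) = 25.7%.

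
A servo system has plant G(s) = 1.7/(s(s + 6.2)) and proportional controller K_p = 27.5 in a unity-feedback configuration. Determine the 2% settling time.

From 1 + K_pG(s) = 0: s² + 6.2s + 46.75 = 0 ⇒ ω_n = 6.837, ζ = 0.4534.
2% settling time T_s ≈ 4/(ζω_n) = 4/3.1 = 1.29 s.

T_s ≈ 1.29 s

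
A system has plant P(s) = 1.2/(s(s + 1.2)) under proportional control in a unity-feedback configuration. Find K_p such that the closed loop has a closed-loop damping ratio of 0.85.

Closed-loop characteristic equation: s² + 1.2s + K_p·1.2 = 0.
So ω_n = √(1.2K_p) and 2ζω_n = 1.2, giving ζ = 1.2/(2√(1.2K_p)).
Setting ζ = 0.85: √(1.2K_p) = 1.2/(2·0.85) = 0.7059, so K_p = 0.4983/1.2 = 0.415.

K_p = 0.415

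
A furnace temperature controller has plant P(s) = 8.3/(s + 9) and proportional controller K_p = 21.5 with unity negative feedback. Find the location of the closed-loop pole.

s = -187.5

Closed-loop transfer function: T(s) = K_p·P(s)/(1 + K_p·P(s)) = 178.5/(s + 9 + 178.5) = 178.5/(s + 187.5).
The closed-loop pole is at s = −187.5.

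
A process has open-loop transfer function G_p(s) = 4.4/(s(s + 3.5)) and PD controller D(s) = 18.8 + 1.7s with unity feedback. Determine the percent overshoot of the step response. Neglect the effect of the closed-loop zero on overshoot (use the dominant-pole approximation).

Forward path: (18.8 + 1.7s)·4.4/(s(s+3.5)). The closed-loop characteristic equation is s² + (3.5 + 4.4·1.7)s + 4.4·18.8 = 0.
That is s² + 10.98s + 82.72 = 0, so ω_n = 9.095 rad/s and ζ = 10.98/(2·9.095) = 0.6036.
%OS = 100·exp(−πζ/√(1−ζ²)) = 9.27%.

9.27%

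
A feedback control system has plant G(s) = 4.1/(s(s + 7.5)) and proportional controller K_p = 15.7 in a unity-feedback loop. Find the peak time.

T_p = 0.443 s

The closed-loop denominator s² + 7.5s + 64.37 gives ω_n = √64.37 = 8.023 and ζ = 7.5/(2ω_n) = 0.4674.
Damped frequency ω_d = ω_n√(1−ζ²) = 7.093 rad/s, so peak time T_p = π/ω_d = 0.443 s.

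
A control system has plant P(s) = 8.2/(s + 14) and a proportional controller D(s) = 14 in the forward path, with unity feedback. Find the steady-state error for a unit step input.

The loop is type 0. Static position error constant K_pos = D(0)·P(0) = 14·0.5857 = 8.2.
Steady-state error to a unit step: e_ss = 1/(1+K_pos) = 1/9.2 = 0.109.

0.109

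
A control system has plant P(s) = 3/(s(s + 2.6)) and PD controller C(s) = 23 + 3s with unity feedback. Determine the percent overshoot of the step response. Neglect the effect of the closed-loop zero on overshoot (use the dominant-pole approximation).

Forward path: (23 + 3s)·3/(s(s+2.6)). The closed-loop characteristic equation is s² + (2.6 + 3·3)s + 3·23 = 0.
That is s² + 11.6s + 69 = 0, so ω_n = 8.307 rad/s and ζ = 11.6/(2·8.307) = 0.6982.
%OS = 100·exp(−πζ/√(1−ζ²)) = 4.67%.

4.67%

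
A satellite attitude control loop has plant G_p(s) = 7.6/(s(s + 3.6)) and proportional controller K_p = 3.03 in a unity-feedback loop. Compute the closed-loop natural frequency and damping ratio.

The closed-loop denominator is s(s+3.6) + 3.03·7.6 = s² + 3.6s + 23.03.
So ω_n² = 23.03 ⇒ ω_n = 4.799 rad/s, and ζ = 3.6/(2ω_n) = 0.375.

ω_n = 4.8 rad/s, ζ = 0.375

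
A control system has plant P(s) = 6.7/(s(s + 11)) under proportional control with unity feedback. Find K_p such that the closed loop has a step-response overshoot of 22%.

From %OS = 100·exp(−πζ/√(1−ζ²)) = 22%, ζ = −ln(0.22)/√(π²+ln²(0.22)) = 0.4342.
Characteristic equation s² + 11s + 6.7K_p = 0 gives ζ = 11/(2√(6.7K_p)).
Setting ζ = 0.4342: √(6.7K_p) = 11/(2·0.4342) = 12.67, so K_p = 160.5/6.7 = 24.

K_p = 24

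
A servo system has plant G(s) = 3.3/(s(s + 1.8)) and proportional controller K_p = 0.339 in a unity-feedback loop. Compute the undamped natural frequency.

ω_n = 1.06 rad/s

The closed-loop denominator is s(s+1.8) + 0.339·3.3 = s² + 1.8s + 1.119.
Matching s² + 2ζω_n s + ω_n²: ω_n = √1.119 = 1.058 rad/s and 2ζω_n = 1.8, so ζ = 1.8/(2·1.058) = 0.851.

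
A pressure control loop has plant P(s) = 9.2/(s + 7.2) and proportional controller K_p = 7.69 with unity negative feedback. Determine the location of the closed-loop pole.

Closed-loop transfer function: T(s) = K_p·P(s)/(1 + K_p·P(s)) = 70.75/(s + 7.2 + 70.75) = 70.75/(s + 77.95).
The closed-loop pole is at s = −77.95.

s = -77.95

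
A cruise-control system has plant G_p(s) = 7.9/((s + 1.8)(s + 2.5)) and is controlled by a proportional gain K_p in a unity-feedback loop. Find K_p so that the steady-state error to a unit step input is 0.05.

For a type-0 loop with proportional control, e_ss = 1/(1 + K_p·G_p(0)).
G_p(0) = 1.756. Require 1/(1 + K_p·1.756) = 0.05, so 1 + 1.756·K_p = 20.
K_p = (20 − 1)/1.756 = 10.8.

K_p = 10.8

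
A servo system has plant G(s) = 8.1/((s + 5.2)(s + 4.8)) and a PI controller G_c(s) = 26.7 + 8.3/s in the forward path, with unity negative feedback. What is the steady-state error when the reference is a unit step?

The open loop G_c(s)G(s) has a pole at the origin (type 1), so the static position error constant is infinite and e_ss = 1/(1+∞) = 0.

0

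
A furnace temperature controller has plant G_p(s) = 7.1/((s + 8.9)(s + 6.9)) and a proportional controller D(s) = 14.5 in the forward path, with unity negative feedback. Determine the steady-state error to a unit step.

0.374

The loop is type 0. Static position error constant K_pos = D(0)·G_p(0) = 14.5·0.1156 = 1.676.
Steady-state error to a unit step: e_ss = 1/(1+K_pos) = 1/2.676 = 0.374.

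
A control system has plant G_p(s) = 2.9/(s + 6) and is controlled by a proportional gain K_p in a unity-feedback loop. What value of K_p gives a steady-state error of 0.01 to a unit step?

K_p = 205

The loop is type 0, so e_ss(step) = 1/(1 + K_pos) with K_pos = K_p·G_p(0).
G_p(0) = 0.4833. Require 1/(1 + K_p·0.4833) = 0.01, so 1 + 0.4833·K_p = 100.
K_p = (100 − 1)/0.4833 = 205.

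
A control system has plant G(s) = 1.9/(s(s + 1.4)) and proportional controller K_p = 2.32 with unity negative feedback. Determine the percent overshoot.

From 1 + K_pG(s) = 0: s² + 1.4s + 4.408 = 0 ⇒ ω_n = 2.1, ζ = 0.3334.
%OS = 100·exp(−πζ/√(1−ζ²)) = 100·exp(−π·0.3334/√0.8888) = 32.9%.

32.9%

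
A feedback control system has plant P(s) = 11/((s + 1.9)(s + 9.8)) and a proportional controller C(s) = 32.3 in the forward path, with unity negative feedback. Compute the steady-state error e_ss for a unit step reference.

The loop is type 0. Static position error constant K_pos = C(0)·P(0) = 32.3·0.5908 = 19.08.
Steady-state error to a unit step: e_ss = 1/(1+K_pos) = 1/20.08 = 0.0498.

0.0498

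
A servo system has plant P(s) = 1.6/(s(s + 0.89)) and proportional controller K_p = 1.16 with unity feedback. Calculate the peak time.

T_p = 2.44 s

Closed-loop characteristic equation: s² + 0.89s + 1.856 = 0, so ω_n = 1.362 rad/s and ζ = 0.89/(2·1.362) = 0.3266.
Damped frequency ω_d = ω_n√(1−ζ²) = 1.288 rad/s, so peak time T_p = π/ω_d = 2.44 s.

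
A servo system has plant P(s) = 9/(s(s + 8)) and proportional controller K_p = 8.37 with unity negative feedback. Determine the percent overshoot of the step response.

The closed-loop denominator s² + 8s + 75.33 gives ω_n = √75.33 = 8.679 and ζ = 8/(2ω_n) = 0.4609.
%OS = 100·exp(−πζ/√(1−ζ²)) = 100·exp(−π·0.4609/√0.7876) = 19.6%.

19.6%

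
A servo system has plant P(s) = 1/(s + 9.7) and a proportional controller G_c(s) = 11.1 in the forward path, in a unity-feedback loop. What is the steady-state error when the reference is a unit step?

The loop is type 0. Static position error constant K_pos = G_c(0)·P(0) = 11.1·0.1031 = 1.144.
Steady-state error to a unit step: e_ss = 1/(1+K_pos) = 1/2.144 = 0.466.

0.466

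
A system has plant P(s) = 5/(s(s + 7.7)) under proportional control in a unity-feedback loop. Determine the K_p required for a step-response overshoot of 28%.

From %OS = 100·exp(−πζ/√(1−ζ²)) = 28%, ζ = −ln(0.28)/√(π²+ln²(0.28)) = 0.3755.
Characteristic equation s² + 7.7s + 5K_p = 0 gives ζ = 7.7/(2√(5K_p)).
Setting ζ = 0.3755: √(5K_p) = 7.7/(2·0.3755) = 10.25, so K_p = 105.1/5 = 21.

K_p = 21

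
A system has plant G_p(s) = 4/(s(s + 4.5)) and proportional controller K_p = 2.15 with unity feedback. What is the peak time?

T_p = 1.67 s

The closed-loop denominator s² + 4.5s + 8.6 gives ω_n = √8.6 = 2.933 and ζ = 4.5/(2ω_n) = 0.7672.
Damped frequency ω_d = ω_n√(1−ζ²) = 1.881 rad/s, so peak time T_p = π/ω_d = 1.67 s.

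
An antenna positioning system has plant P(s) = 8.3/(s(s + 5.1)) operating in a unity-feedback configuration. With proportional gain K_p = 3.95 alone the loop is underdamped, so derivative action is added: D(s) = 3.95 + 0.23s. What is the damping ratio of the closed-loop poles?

Forward path: (3.95 + 0.23s)·8.3/(s(s+5.1)). The closed-loop characteristic equation is s² + (5.1 + 8.3·0.23)s + 8.3·3.95 = 0.
That is s² + 7.009s + 32.79 = 0, so ω_n = 5.726 rad/s and ζ = 7.009/(2·5.726) = 0.6121.

ζ = 0.612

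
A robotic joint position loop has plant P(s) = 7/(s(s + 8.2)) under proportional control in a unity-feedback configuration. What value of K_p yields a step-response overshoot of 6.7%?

K_p = 5.65

From %OS = 100·exp(−πζ/√(1−ζ²)) = 6.7%, ζ = −ln(0.067)/√(π²+ln²(0.067)) = 0.6522.
Characteristic equation s² + 8.2s + 7K_p = 0 gives ζ = 8.2/(2√(7K_p)).
Setting ζ = 0.6522: √(7K_p) = 8.2/(2·0.6522) = 6.286, so K_p = 39.52/7 = 5.65.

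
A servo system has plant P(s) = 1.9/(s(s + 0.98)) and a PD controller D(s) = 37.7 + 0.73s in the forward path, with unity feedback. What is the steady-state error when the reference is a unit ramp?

The loop has one pole at the origin (type 1). Velocity error constant K_v = lim_{s→0} s·D(s)P(s) = 37.7·1.9/0.98 = 73.09.
Steady-state error to a unit ramp: e_ss = 1/K_v = 0.0137.

0.0137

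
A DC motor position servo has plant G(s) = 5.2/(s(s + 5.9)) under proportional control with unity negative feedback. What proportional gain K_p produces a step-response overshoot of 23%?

From %OS = 100·exp(−πζ/√(1−ζ²)) = 23%, ζ = −ln(0.23)/√(π²+ln²(0.23)) = 0.4237.
Characteristic equation s² + 5.9s + 5.2K_p = 0 gives ζ = 5.9/(2√(5.2K_p)).
Setting ζ = 0.4237: √(5.2K_p) = 5.9/(2·0.4237) = 6.962, so K_p = 48.47/5.2 = 9.32.

K_p = 9.32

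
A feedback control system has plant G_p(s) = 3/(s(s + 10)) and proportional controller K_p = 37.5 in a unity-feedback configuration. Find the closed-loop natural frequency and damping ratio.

1 + K_p·G_p(s) = 0 gives s² + 10s + 112.5 = 0.
Matching s² + 2ζω_n s + ω_n²: ω_n = √112.5 = 10.61 rad/s and 2ζω_n = 10, so ζ = 10/(2·10.61) = 0.471.

ω_n = 10.6 rad/s, ζ = 0.471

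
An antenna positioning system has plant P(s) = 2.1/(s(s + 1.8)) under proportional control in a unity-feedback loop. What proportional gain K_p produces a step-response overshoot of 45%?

From %OS = 100·exp(−πζ/√(1−ζ²)) = 45%, ζ = −ln(0.45)/√(π²+ln²(0.45)) = 0.2463.
Characteristic equation s² + 1.8s + 2.1K_p = 0 gives ζ = 1.8/(2√(2.1K_p)).
Setting ζ = 0.2463: √(2.1K_p) = 1.8/(2·0.2463) = 3.653, so K_p = 13.35/2.1 = 6.36.

K_p = 6.36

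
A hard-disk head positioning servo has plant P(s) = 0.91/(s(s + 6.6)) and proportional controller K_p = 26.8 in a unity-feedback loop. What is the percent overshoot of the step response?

5.95%

From 1 + K_pP(s) = 0: s² + 6.6s + 24.39 = 0 ⇒ ω_n = 4.938, ζ = 0.6682.
%OS = 100·exp(−πζ/√(1−ζ²)) = 100·exp(−π·0.6682/√0.5535) = 5.95%.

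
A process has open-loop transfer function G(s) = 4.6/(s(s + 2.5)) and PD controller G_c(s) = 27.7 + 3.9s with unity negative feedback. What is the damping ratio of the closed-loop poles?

ζ = 0.905

Forward path: (27.7 + 3.9s)·4.6/(s(s+2.5)). The closed-loop characteristic equation is s² + (2.5 + 4.6·3.9)s + 4.6·27.7 = 0.
That is s² + 20.44s + 127.4 = 0, so ω_n = 11.29 rad/s and ζ = 20.44/(2·11.29) = 0.9054.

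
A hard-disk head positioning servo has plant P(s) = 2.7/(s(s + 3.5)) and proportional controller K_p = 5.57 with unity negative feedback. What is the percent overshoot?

Closed-loop characteristic equation: s² + 3.5s + 15.04 = 0, so ω_n = 3.878 rad/s and ζ = 3.5/(2·3.878) = 0.4513.
%OS = 100·exp(−πζ/√(1−ζ²)) = 100·exp(−π·0.4513/√0.7964) = 20.4%.

20.4%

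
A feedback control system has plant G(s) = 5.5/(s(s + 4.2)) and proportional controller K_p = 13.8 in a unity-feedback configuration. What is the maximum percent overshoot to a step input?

45.8%

From 1 + K_pG(s) = 0: s² + 4.2s + 75.9 = 0 ⇒ ω_n = 8.712, ζ = 0.241.
%OS = 100·exp(−πζ/√(1−ζ²)) = 100·exp(−π·0.241/√0.9419) = 45.8%.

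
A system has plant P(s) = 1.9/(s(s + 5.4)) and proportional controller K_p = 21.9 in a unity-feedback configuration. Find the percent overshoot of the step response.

From 1 + K_pP(s) = 0: s² + 5.4s + 41.61 = 0 ⇒ ω_n = 6.451, ζ = 0.4186.
%OS = 100·exp(−πζ/√(1−ζ²)) = 100·exp(−π·0.4186/√0.8248) = 23.5%.

23.5%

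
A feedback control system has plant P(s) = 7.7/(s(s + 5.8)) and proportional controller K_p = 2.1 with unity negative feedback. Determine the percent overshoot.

3.8%

The closed-loop denominator s² + 5.8s + 16.17 gives ω_n = √16.17 = 4.021 and ζ = 5.8/(2ω_n) = 0.7212.
%OS = 100·exp(−πζ/√(1−ζ²)) = 100·exp(−π·0.7212/√0.4799) = 3.8%.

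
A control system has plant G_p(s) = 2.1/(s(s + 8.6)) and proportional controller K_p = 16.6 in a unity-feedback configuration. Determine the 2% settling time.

From 1 + K_pG_p(s) = 0: s² + 8.6s + 34.86 = 0 ⇒ ω_n = 5.904, ζ = 0.7283.
2% settling time T_s ≈ 4/(ζω_n) = 4/4.3 = 0.93 s.

T_s ≈ 0.93 s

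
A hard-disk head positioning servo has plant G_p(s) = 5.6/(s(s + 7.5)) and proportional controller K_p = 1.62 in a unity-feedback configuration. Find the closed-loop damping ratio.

ζ = 1.25

1 + K_p·G_p(s) = 0 gives s² + 7.5s + 9.072 = 0.
Matching s² + 2ζω_n s + ω_n²: ω_n = √9.072 = 3.012 rad/s and 2ζω_n = 7.5, so ζ = 7.5/(2·3.012) = 1.25.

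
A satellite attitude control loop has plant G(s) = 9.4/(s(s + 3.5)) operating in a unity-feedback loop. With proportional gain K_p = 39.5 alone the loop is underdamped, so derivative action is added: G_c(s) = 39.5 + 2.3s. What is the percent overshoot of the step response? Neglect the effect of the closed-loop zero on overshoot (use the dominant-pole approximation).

6.72%

Forward path: (39.5 + 2.3s)·9.4/(s(s+3.5)). The closed-loop characteristic equation is s² + (3.5 + 9.4·2.3)s + 9.4·39.5 = 0.
That is s² + 25.12s + 371.3 = 0, so ω_n = 19.27 rad/s and ζ = 25.12/(2·19.27) = 0.6518.
%OS = 100·exp(−πζ/√(1−ζ²)) = 6.72%.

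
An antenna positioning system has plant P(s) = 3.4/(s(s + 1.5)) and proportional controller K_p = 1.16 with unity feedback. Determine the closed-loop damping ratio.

With unity feedback the closed-loop characteristic equation is s² + 1.5s + 1.16·3.4 = s² + 1.5s + 3.944 = 0.
So ω_n² = 3.944 ⇒ ω_n = 1.986 rad/s, and ζ = 1.5/(2ω_n) = 0.378.

ζ = 0.378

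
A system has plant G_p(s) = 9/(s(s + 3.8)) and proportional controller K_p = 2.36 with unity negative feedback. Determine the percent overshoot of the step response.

Closed-loop characteristic equation: s² + 3.8s + 21.24 = 0, so ω_n = 4.609 rad/s and ζ = 3.8/(2·4.609) = 0.4123.
%OS = 100·exp(−πζ/√(1−ζ²)) = 100·exp(−π·0.4123/√0.83) = 24.1%.

24.1%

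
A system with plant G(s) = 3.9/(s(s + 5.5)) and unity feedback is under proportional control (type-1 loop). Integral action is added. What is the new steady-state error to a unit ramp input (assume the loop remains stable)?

0

The integrator raises the loop to type 2, so K_v → ∞ and e_ss to a ramp is zero.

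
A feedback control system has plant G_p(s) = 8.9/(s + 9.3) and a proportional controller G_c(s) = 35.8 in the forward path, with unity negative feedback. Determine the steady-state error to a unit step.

The loop is type 0. Static position error constant K_pos = G_c(0)·G_p(0) = 35.8·0.957 = 34.26.
Steady-state error to a unit step: e_ss = 1/(1+K_pos) = 1/35.26 = 0.0284.

0.0284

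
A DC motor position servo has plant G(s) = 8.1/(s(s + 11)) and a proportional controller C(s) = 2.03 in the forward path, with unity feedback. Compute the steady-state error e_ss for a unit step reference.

The open loop C(s)G(s) has a pole at the origin (type 1), so the static position error constant is infinite and e_ss = 1/(1+∞) = 0.

0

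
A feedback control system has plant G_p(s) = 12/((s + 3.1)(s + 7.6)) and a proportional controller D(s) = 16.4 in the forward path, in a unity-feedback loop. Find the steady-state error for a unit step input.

The loop is type 0. Static position error constant K_pos = D(0)·G_p(0) = 16.4·0.5093 = 8.353.
Steady-state error to a unit step: e_ss = 1/(1+K_pos) = 1/9.353 = 0.107.

0.107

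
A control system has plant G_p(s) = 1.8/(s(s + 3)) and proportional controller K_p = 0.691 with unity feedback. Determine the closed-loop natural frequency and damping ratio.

ω_n = 1.12 rad/s, ζ = 1.34

1 + K_p·G_p(s) = 0 gives s² + 3s + 1.244 = 0.
So ω_n² = 1.244 ⇒ ω_n = 1.115 rad/s, and ζ = 3/(2ω_n) = 1.34.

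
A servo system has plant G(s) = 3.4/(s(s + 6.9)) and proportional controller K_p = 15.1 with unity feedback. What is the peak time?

T_p = 0.5 s

From 1 + K_pG(s) = 0: s² + 6.9s + 51.34 = 0 ⇒ ω_n = 7.165, ζ = 0.4815.
Damped frequency ω_d = ω_n√(1−ζ²) = 6.28 rad/s, so peak time T_p = π/ω_d = 0.5 s.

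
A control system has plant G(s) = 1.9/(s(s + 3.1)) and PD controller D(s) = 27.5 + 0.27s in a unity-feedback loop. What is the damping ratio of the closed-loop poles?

Forward path: (27.5 + 0.27s)·1.9/(s(s+3.1)). The closed-loop characteristic equation is s² + (3.1 + 1.9·0.27)s + 1.9·27.5 = 0.
That is s² + 3.613s + 52.25 = 0, so ω_n = 7.228 rad/s and ζ = 3.613/(2·7.228) = 0.2499.

ζ = 0.25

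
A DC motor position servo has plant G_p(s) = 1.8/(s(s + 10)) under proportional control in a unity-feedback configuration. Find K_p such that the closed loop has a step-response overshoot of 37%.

From %OS = 100·exp(−πζ/√(1−ζ²)) = 37%, ζ = −ln(0.37)/√(π²+ln²(0.37)) = 0.3017.
Characteristic equation s² + 10s + 1.8K_p = 0 gives ζ = 10/(2√(1.8K_p)).
Setting ζ = 0.3017: √(1.8K_p) = 10/(2·0.3017) = 16.57, so K_p = 274.6/1.8 = 153.

K_p = 153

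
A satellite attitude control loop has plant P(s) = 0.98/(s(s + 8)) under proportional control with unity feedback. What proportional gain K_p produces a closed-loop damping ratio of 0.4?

Closed-loop characteristic equation: s² + 8s + K_p·0.98 = 0.
So ω_n = √(0.98K_p) and 2ζω_n = 8, giving ζ = 8/(2√(0.98K_p)).
Setting ζ = 0.4: √(0.98K_p) = 8/(2·0.4) = 10, so K_p = 100/0.98 = 102.

K_p = 102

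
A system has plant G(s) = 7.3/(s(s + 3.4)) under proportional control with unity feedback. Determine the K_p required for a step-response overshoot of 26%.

K_p = 2.55

From %OS = 100·exp(−πζ/√(1−ζ²)) = 26%, ζ = −ln(0.26)/√(π²+ln²(0.26)) = 0.3941.
Characteristic equation s² + 3.4s + 7.3K_p = 0 gives ζ = 3.4/(2√(7.3K_p)).
Setting ζ = 0.3941: √(7.3K_p) = 3.4/(2·0.3941) = 4.314, so K_p = 18.61/7.3 = 2.55.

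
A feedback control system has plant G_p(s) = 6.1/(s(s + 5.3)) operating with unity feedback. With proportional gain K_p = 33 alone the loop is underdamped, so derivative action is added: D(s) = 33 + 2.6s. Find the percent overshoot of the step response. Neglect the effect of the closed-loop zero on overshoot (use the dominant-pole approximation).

2.97%

Forward path: (33 + 2.6s)·6.1/(s(s+5.3)). The closed-loop characteristic equation is s² + (5.3 + 6.1·2.6)s + 6.1·33 = 0.
That is s² + 21.16s + 201.3 = 0, so ω_n = 14.19 rad/s and ζ = 21.16/(2·14.19) = 0.7457.
%OS = 100·exp(−πζ/√(1−ζ²)) = 2.97%.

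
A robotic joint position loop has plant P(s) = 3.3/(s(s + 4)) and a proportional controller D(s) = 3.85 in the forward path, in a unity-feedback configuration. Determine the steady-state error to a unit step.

0

The open loop D(s)P(s) has a pole at the origin (type 1), so the static position error constant is infinite and e_ss = 1/(1+∞) = 0.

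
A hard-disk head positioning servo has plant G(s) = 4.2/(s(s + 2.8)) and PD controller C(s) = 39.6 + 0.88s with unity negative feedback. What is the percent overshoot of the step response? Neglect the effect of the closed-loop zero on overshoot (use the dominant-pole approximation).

44.2%

Forward path: (39.6 + 0.88s)·4.2/(s(s+2.8)). The closed-loop characteristic equation is s² + (2.8 + 4.2·0.88)s + 4.2·39.6 = 0.
That is s² + 6.496s + 166.3 = 0, so ω_n = 12.9 rad/s and ζ = 6.496/(2·12.9) = 0.2519.
%OS = 100·exp(−πζ/√(1−ζ²)) = 44.2%.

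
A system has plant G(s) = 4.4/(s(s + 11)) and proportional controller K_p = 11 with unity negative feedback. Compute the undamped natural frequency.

ω_n = 6.96 rad/s

1 + K_p·G(s) = 0 gives s² + 11s + 48.4 = 0.
Matching s² + 2ζω_n s + ω_n²: ω_n = √48.4 = 6.957 rad/s and 2ζω_n = 11, so ζ = 11/(2·6.957) = 0.791.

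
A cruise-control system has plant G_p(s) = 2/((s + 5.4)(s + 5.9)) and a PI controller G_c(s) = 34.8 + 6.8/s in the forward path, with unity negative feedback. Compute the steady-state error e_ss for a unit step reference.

The open loop G_c(s)G_p(s) has a pole at the origin (type 1), so the static position error constant is infinite and e_ss = 1/(1+∞) = 0.

0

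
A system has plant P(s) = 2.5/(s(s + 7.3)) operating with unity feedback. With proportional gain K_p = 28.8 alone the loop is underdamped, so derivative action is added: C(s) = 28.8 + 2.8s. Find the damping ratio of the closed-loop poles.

ζ = 0.843

Forward path: (28.8 + 2.8s)·2.5/(s(s+7.3)). The closed-loop characteristic equation is s² + (7.3 + 2.5·2.8)s + 2.5·28.8 = 0.
That is s² + 14.3s + 72 = 0, so ω_n = 8.485 rad/s and ζ = 14.3/(2·8.485) = 0.8426.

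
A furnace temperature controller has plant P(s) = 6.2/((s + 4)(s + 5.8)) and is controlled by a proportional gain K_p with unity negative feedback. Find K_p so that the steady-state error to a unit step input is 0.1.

Steady-state error for a unit step on this type-0 loop is 1/(1 + K_p·P(0)).
P(0) = 0.2672. Require 1/(1 + K_p·0.2672) = 0.1, so 1 + 0.2672·K_p = 10.
K_p = (10 − 1)/0.2672 = 33.7.

K_p = 33.7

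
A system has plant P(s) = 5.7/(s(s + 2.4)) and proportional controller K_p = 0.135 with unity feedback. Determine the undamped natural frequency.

1 + K_p·P(s) = 0 gives s² + 2.4s + 0.7695 = 0.
So ω_n² = 0.7695 ⇒ ω_n = 0.8772 rad/s, and ζ = 2.4/(2ω_n) = 1.37.

ω_n = 0.877 rad/s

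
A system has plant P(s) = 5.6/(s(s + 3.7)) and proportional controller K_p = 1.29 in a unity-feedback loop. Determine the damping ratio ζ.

ζ = 0.688

1 + K_p·P(s) = 0 gives s² + 3.7s + 7.224 = 0.
So ω_n² = 7.224 ⇒ ω_n = 2.688 rad/s, and ζ = 3.7/(2ω_n) = 0.688.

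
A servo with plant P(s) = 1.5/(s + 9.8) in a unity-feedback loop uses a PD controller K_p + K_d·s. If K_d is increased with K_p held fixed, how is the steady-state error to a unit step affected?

unchanged

At s = 0 the derivative term contributes nothing: C(0) = K_p regardless of K_d, so K_pos = K_p·P(0) and e_ss are unchanged.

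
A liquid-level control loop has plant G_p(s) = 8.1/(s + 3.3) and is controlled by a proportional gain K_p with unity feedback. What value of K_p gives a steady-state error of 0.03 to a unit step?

The loop is type 0, so e_ss(step) = 1/(1 + K_pos) with K_pos = K_p·G_p(0).
G_p(0) = 2.455. Require 1/(1 + K_p·2.455) = 0.03, so 1 + 2.455·K_p = 33.33.
K_p = (33.33 − 1)/2.455 = 13.2.

K_p = 13.2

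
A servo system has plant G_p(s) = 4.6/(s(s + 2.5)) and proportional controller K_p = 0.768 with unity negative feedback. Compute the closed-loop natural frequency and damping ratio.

With unity feedback the closed-loop characteristic equation is s² + 2.5s + 0.768·4.6 = s² + 2.5s + 3.533 = 0.
Matching s² + 2ζω_n s + ω_n²: ω_n = √3.533 = 1.88 rad/s and 2ζω_n = 2.5, so ζ = 2.5/(2·1.88) = 0.665.

ω_n = 1.88 rad/s, ζ = 0.665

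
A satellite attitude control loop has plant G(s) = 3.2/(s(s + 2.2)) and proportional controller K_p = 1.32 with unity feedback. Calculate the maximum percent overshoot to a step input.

From 1 + K_pG(s) = 0: s² + 2.2s + 4.224 = 0 ⇒ ω_n = 2.055, ζ = 0.5352.
%OS = 100·exp(−πζ/√(1−ζ²)) = 100·exp(−π·0.5352/√0.7135) = 13.7%.

13.7%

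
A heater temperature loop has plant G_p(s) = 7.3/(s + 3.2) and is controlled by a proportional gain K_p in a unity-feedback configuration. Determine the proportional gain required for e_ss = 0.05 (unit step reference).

The loop is type 0, so e_ss(step) = 1/(1 + K_pos) with K_pos = K_p·G_p(0).
G_p(0) = 2.281. Require 1/(1 + K_p·2.281) = 0.05, so 1 + 2.281·K_p = 20.
K_p = (20 − 1)/2.281 = 8.33.

K_p = 8.33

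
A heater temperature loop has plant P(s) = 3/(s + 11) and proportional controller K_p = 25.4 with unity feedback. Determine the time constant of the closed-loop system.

Closed-loop transfer function: T(s) = K_p·P(s)/(1 + K_p·P(s)) = 76.2/(s + 11 + 76.2) = 76.2/(s + 87.2).
Time constant τ = 1/87.2 = 0.0115 s.

τ = 0.0115 s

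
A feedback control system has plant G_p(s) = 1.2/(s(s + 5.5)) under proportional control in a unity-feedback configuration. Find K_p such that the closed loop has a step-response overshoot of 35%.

K_p = 62.7

From %OS = 100·exp(−πζ/√(1−ζ²)) = 35%, ζ = −ln(0.35)/√(π²+ln²(0.35)) = 0.3169.
Characteristic equation s² + 5.5s + 1.2K_p = 0 gives ζ = 5.5/(2√(1.2K_p)).
Setting ζ = 0.3169: √(1.2K_p) = 5.5/(2·0.3169) = 8.677, so K_p = 75.29/1.2 = 62.7.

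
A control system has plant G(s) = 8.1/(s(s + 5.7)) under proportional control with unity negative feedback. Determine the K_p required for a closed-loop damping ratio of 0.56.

K_p = 3.2

Closed-loop characteristic equation: s² + 5.7s + K_p·8.1 = 0.
So ω_n = √(8.1K_p) and 2ζω_n = 5.7, giving ζ = 5.7/(2√(8.1K_p)).
Setting ζ = 0.56: √(8.1K_p) = 5.7/(2·0.56) = 5.089, so K_p = 25.9/8.1 = 3.2.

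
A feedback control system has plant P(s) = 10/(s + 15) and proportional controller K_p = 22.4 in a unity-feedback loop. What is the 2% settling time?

Closed-loop transfer function: T(s) = K_p·P(s)/(1 + K_p·P(s)) = 224/(s + 15 + 224) = 224/(s + 239).
Time constant τ = 1/239 = 0.004184 s, so the 2% settling time is about 4τ = 0.0167 s.

T_s ≈ 0.0167 s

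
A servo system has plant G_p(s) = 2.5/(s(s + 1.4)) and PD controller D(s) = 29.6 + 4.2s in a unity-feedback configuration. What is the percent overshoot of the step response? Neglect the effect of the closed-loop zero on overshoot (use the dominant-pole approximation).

Forward path: (29.6 + 4.2s)·2.5/(s(s+1.4)). The closed-loop characteristic equation is s² + (1.4 + 2.5·4.2)s + 2.5·29.6 = 0.
That is s² + 11.9s + 74 = 0, so ω_n = 8.602 rad/s and ζ = 11.9/(2·8.602) = 0.6917.
%OS = 100·exp(−πζ/√(1−ζ²)) = 4.94%.

4.94%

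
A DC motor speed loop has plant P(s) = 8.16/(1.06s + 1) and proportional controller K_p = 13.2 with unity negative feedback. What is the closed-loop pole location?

s = -102.6

Closed loop: T(s) = K_p·P/(1+K_p·P) = 107.7/(1.06s + 1 + 107.7), with pole at s = −(1 + 107.7)/1.06 = −102.6.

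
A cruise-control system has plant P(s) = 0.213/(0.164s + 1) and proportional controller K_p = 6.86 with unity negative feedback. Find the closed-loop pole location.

Closed loop: T(s) = K_p·P/(1+K_p·P) = 1.461/(0.164s + 1 + 1.461), with pole at s = −(1 + 1.461)/0.164 = −15.01.

s = -15.01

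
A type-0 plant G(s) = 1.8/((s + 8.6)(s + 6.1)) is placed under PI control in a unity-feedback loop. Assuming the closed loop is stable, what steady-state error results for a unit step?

The PI controller's integrator makes the forward path type 1, so e_ss to a step is zero.

0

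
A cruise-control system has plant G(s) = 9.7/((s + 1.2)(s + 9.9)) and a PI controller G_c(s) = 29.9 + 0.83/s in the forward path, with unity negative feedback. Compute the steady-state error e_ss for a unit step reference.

0

The open loop G_c(s)G(s) has a pole at the origin (type 1), so the static position error constant is infinite and e_ss = 1/(1+∞) = 0.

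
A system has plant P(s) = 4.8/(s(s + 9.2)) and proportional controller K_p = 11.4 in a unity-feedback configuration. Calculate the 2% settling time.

From 1 + K_pP(s) = 0: s² + 9.2s + 54.72 = 0 ⇒ ω_n = 7.397, ζ = 0.6218.
2% settling time T_s ≈ 4/(ζω_n) = 4/4.6 = 0.87 s.

T_s ≈ 0.87 s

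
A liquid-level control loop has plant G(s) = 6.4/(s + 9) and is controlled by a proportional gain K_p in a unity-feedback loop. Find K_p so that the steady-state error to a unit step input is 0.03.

K_p = 45.5

The loop is type 0, so e_ss(step) = 1/(1 + K_pos) with K_pos = K_p·G(0).
G(0) = 0.7111. Require 1/(1 + K_p·0.7111) = 0.03, so 1 + 0.7111·K_p = 33.33.
K_p = (33.33 − 1)/0.7111 = 45.5.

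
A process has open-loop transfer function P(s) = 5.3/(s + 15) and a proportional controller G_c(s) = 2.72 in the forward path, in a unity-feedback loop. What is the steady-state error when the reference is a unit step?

The loop is type 0. Static position error constant K_pos = G_c(0)·P(0) = 2.72·0.3533 = 0.9611.
Steady-state error to a unit step: e_ss = 1/(1+K_pos) = 1/1.961 = 0.51.

0.51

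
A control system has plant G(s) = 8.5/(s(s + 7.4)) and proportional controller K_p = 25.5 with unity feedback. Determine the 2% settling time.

From 1 + K_pG(s) = 0: s² + 7.4s + 216.8 = 0 ⇒ ω_n = 14.72, ζ = 0.2513.
2% settling time T_s ≈ 4/(ζω_n) = 4/3.7 = 1.08 s.

T_s ≈ 1.08 s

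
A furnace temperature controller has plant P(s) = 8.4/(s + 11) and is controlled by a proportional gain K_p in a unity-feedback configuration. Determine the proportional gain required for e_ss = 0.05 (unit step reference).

K_p = 24.9

Steady-state error for a unit step on this type-0 loop is 1/(1 + K_p·P(0)).
P(0) = 0.7636. Require 1/(1 + K_p·0.7636) = 0.05, so 1 + 0.7636·K_p = 20.
K_p = (20 − 1)/0.7636 = 24.9.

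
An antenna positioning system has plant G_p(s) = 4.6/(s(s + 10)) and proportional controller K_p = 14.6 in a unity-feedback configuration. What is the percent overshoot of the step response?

8.9%

Closed-loop characteristic equation: s² + 10s + 67.16 = 0, so ω_n = 8.195 rad/s and ζ = 10/(2·8.195) = 0.6101.
%OS = 100·exp(−πζ/√(1−ζ²)) = 100·exp(−π·0.6101/√0.6278) = 8.9%.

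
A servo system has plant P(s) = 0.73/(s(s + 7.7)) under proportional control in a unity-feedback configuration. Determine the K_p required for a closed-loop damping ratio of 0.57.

Closed-loop characteristic equation: s² + 7.7s + K_p·0.73 = 0.
So ω_n = √(0.73K_p) and 2ζω_n = 7.7, giving ζ = 7.7/(2√(0.73K_p)).
Setting ζ = 0.57: √(0.73K_p) = 7.7/(2·0.57) = 6.754, so K_p = 45.62/0.73 = 62.5.

K_p = 62.5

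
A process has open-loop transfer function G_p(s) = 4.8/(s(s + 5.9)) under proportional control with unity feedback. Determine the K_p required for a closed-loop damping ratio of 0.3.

Closed-loop characteristic equation: s² + 5.9s + K_p·4.8 = 0.
So ω_n = √(4.8K_p) and 2ζω_n = 5.9, giving ζ = 5.9/(2√(4.8K_p)).
Setting ζ = 0.3: √(4.8K_p) = 5.9/(2·0.3) = 9.833, so K_p = 96.69/4.8 = 20.1.

K_p = 20.1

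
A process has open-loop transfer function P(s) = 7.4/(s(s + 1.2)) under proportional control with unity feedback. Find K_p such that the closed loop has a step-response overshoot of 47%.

K_p = 0.891

From %OS = 100·exp(−πζ/√(1−ζ²)) = 47%, ζ = −ln(0.47)/√(π²+ln²(0.47)) = 0.2337.
Characteristic equation s² + 1.2s + 7.4K_p = 0 gives ζ = 1.2/(2√(7.4K_p)).
Setting ζ = 0.2337: √(7.4K_p) = 1.2/(2·0.2337) = 2.568, so K_p = 6.593/7.4 = 0.891.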